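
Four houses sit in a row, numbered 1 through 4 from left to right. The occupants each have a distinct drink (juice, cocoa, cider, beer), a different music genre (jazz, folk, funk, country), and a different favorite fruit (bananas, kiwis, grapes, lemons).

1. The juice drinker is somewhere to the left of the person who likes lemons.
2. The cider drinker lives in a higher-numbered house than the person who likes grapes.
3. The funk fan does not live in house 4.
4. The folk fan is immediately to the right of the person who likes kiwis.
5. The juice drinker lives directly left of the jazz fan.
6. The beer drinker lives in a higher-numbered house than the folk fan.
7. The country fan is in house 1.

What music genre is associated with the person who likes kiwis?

By clue 7, the country fan is in house 1.
That leaves jazz as the music genre for house 4.
The juice drinker is in house 3 (clue 5).
That leaves cocoa as the drink for house 1.
House 2 drink: only cider fits.
House 4 drink: only beer fits.
The person who likes lemons is in house 4 (clue 1).
By clue 2, the person who likes grapes is in house 1.
The only favorite fruit still possible for house 3 is bananas.
By clue 4, the folk fan is in house 3.
That leaves funk as the music genre for house 2.
So house 2 gets kiwis for favorite fruit.
So: house 1 = cocoa/country/grapes, house 2 = cider/funk/kiwis, house 3 = juice/folk/bananas, house 4 = beer/jazz/lemons.

funk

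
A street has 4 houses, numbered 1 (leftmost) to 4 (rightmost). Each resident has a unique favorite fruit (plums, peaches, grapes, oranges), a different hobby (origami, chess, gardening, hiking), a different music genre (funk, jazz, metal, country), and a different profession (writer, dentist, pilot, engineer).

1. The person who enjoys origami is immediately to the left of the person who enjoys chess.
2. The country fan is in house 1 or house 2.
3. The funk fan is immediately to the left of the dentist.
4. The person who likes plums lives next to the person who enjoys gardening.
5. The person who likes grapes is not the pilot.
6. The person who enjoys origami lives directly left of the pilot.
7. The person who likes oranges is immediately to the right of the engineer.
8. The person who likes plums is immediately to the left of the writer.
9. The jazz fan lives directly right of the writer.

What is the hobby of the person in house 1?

House 1 profession: only engineer fits.
From clue 7, the person who likes oranges must be in house 2.
Clue 4 places the person who enjoys gardening in house 2.
From clue 8, the writer must be in house 2.
Clue 9: the jazz fan is in house 3.
So house 1 gets plums for favorite fruit.
That leaves metal as the music genre for house 4.
Clue 1 places the person who enjoys origami in house 3.
The person who enjoys chess is in house 4 (clue 1).
The funk fan is in house 2 (clue 3).
From clue 3, the dentist must be in house 3.
By clue 6, the pilot is in house 4.
House 1 hobby: only hiking fits.
The only music genre still possible for house 1 is country.
The person who likes grapes is in house 3 (clue 5).
House 4 favorite fruit: only peaches fits.
So: house 1 = plums/hiking/country/engineer, house 2 = oranges/gardening/funk/writer, house 3 = grapes/origami/jazz/dentist, house 4 = peaches/chess/metal/pilot.

hiking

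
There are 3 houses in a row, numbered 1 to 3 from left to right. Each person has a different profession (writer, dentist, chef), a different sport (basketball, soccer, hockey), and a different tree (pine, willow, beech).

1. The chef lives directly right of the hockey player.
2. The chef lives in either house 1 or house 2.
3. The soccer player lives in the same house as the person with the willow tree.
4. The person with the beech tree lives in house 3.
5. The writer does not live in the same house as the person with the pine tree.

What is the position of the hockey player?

1

From clue 2, the chef must be in house 2.
Clue 4 places the person with the beech tree in house 3.
By clue 1, the hockey player is in house 1.
So house 3 gets basketball for sport.
Clue 3 places the person with the willow tree in house 2.
That leaves soccer as the sport for house 2.
House 1's tree must be pine (nothing else left).
Clue 5 places the writer in house 3.
House 1 profession: only dentist fits.
So: house 1 = dentist/hockey/pine, house 2 = chef/soccer/willow, house 3 = writer/basketball/beech.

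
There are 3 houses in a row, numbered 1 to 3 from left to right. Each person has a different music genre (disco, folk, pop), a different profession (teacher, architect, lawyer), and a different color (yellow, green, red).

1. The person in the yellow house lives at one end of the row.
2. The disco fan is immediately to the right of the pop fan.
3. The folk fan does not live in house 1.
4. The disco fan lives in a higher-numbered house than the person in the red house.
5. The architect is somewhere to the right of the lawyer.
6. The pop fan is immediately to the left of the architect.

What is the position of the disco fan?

2

House 1's music genre must be pop (nothing else left).
Clue 2 places the disco fan in house 2.
By clue 4, the person in the red house is in house 1.
Clue 6 places the architect in house 2.
So house 3 gets folk for music genre.
So house 1 gets lawyer for profession.
The only profession still possible for house 3 is teacher.
That leaves green as the color for house 2.
So house 3 gets yellow for color.
So: house 1 = pop/lawyer/red, house 2 = disco/architect/green, house 3 = folk/teacher/yellow.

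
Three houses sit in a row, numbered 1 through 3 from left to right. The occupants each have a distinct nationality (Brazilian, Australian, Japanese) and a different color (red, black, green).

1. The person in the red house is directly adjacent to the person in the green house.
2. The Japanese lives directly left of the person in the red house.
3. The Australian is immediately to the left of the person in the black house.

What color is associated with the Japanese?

green

So house 3 gets Brazilian for nationality.
That leaves green as the color for house 1.
Clue 1 places the person in the red house in house 2.
From clue 2, the Japanese must be in house 1.
That leaves Australian as the nationality for house 2.
The only color still possible for house 3 is black.
So: house 1 = Japanese/green, house 2 = Australian/red, house 3 = Brazilian/black.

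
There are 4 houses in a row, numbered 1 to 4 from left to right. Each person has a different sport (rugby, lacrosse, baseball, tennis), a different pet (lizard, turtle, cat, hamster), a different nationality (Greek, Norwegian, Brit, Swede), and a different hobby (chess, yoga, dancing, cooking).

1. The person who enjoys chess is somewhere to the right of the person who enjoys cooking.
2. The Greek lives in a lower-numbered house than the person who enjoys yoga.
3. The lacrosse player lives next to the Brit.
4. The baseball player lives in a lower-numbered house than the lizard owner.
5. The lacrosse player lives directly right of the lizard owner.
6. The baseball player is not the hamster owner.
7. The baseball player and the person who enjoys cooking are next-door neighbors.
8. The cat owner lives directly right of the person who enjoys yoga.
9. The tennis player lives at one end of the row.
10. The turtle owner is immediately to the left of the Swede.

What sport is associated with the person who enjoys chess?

The baseball player is narrowed to house 1 or 2; consider each.
Placing it in house 2 leads to a contradiction, so it's in house 1.
Clue 7 places the person who enjoys cooking in house 2.
That leaves rugby as the sport for house 2.
House 3 sport: only lacrosse fits.
The only sport still possible for house 4 is tennis.
House 1 pet: only turtle fits.
So house 1 gets dancing for hobby.
So house 4 gets chess for hobby.
Clue 5: the lizard owner is in house 2.
By clue 8, the cat owner is in house 4.
By clue 10, the Swede is in house 2.
House 3's pet must be hamster (nothing else left).
That leaves Norwegian as the nationality for house 3.
House 4 nationality: only Brit fits.
House 3 hobby: only yoga fits.
The only nationality still possible for house 1 is Greek.
So: house 1 = baseball/turtle/Greek/dancing, house 2 = rugby/lizard/Swede/cooking, house 3 = lacrosse/hamster/Norwegian/yoga, house 4 = tennis/cat/Brit/chess.

tennis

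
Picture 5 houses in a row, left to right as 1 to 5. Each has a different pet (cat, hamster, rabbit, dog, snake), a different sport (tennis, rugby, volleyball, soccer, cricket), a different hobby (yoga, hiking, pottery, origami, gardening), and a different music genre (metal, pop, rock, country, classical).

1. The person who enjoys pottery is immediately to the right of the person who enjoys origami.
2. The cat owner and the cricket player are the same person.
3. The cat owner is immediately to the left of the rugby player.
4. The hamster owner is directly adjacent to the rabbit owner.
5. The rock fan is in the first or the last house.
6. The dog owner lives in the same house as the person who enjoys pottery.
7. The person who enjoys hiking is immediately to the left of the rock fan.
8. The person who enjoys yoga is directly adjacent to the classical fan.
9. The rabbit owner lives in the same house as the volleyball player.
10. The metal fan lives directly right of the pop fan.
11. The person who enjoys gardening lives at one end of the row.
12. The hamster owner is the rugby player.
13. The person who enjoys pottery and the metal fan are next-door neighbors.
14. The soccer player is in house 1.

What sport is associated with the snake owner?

The person who enjoys hiking is in house 4 (clue 7).
By clue 7, the rock fan is in house 5.
Clue 14: the soccer player is in house 1.
The only pet still possible for house 1 is snake.
The dog owner is narrowed to house 2 or 3; consider each.
Placing it in house 3 leads to a contradiction, so it's in house 2.
By clue 6, the person who enjoys pottery is in house 2.
Clue 13 places the metal fan in house 3.
House 1's hobby must be origami (nothing else left).
House 3's hobby must be yoga (nothing else left).
So house 5 gets gardening for hobby.
From clue 10, the pop fan must be in house 2.
That leaves tennis as the sport for house 2.
So house 1 gets country for music genre.
House 4 music genre: only classical fits.
The cat owner is narrowed to house 3 or 4; consider each.
Placing it in house 4 leads to a contradiction, so it's in house 3.
From clue 2, the cricket player must be in house 3.
Clue 3 places the rugby player in house 4.
By clue 12, the hamster owner is in house 4.
House 5's pet must be rabbit (nothing else left).
So house 5 gets volleyball for sport.
So: house 1 = snake/soccer/origami/country, house 2 = dog/tennis/pottery/pop, house 3 = cat/cricket/yoga/metal, house 4 = hamster/rugby/hiking/classical, house 5 = rabbit/volleyball/gardening/rock.

soccer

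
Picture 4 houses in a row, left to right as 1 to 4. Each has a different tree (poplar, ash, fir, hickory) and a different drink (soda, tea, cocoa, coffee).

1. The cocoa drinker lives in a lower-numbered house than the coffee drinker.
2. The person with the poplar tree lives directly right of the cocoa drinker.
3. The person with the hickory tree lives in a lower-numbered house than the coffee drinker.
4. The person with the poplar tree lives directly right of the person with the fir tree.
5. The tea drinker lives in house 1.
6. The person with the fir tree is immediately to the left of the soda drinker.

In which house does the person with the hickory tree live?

1

Clue 5: the tea drinker is in house 1.
The only drink still possible for house 2 is cocoa.
From clue 2, the person with the poplar tree must be in house 3.
The person with the fir tree is in house 2 (clue 4).
From clue 6, the soda drinker must be in house 3.
House 1's tree must be hickory (nothing else left).
That leaves ash as the tree for house 4.
House 4's drink must be coffee (nothing else left).
So: house 1 = hickory/tea, house 2 = fir/cocoa, house 3 = poplar/soda, house 4 = ash/coffee.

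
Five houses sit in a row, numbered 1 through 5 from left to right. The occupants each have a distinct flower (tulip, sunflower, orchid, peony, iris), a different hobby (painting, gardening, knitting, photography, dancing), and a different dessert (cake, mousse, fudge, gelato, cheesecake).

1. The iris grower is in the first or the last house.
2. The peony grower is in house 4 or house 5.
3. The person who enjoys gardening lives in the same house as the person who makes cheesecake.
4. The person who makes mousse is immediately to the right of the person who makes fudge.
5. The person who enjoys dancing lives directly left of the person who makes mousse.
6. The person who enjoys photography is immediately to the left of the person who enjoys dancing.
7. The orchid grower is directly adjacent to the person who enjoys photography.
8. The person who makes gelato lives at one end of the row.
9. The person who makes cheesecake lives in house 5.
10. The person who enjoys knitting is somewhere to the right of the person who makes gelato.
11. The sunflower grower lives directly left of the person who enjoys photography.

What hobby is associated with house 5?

gardening

By clue 9, the person who makes cheesecake is in house 5.
From clue 10, the person who makes gelato must be in house 1.
From clue 3, the person who enjoys gardening must be in house 5.
Clue 6 places the person who enjoys photography in house 2.
By clue 6, the person who enjoys dancing is in house 3.
The sunflower grower is in house 1 (clue 11).
House 2 flower: only tulip fits.
House 3's flower must be orchid (nothing else left).
So house 4 gets peony for flower.
House 5's flower must be iris (nothing else left).
That leaves painting as the hobby for house 1.
So house 4 gets knitting for hobby.
The person who makes mousse is in house 4 (clue 5).
Clue 4 places the person who makes fudge in house 3.
The only dessert still possible for house 2 is cake.
So: house 1 = sunflower/painting/gelato, house 2 = tulip/photography/cake, house 3 = orchid/dancing/fudge, house 4 = peony/knitting/mousse, house 5 = iris/gardening/cheesecake.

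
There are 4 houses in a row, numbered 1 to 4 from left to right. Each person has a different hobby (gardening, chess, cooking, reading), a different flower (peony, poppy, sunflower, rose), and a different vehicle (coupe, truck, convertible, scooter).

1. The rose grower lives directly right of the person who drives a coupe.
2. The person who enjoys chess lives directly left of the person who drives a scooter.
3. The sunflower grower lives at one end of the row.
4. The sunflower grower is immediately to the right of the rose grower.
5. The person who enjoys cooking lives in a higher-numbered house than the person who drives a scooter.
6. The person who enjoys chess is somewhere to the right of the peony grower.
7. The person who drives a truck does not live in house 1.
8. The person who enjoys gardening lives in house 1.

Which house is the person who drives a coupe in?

2

The sunflower grower is in house 4 (clue 4).
Clue 4 places the rose grower in house 3.
Clue 8: the person who enjoys gardening is in house 1.
Clue 1: the person who drives a coupe is in house 2.
By clue 2, the person who enjoys chess is in house 2.
The person who drives a scooter is in house 3 (clue 2).
Clue 5: the person who enjoys cooking is in house 4.
From clue 6, the peony grower must be in house 1.
House 3 hobby: only reading fits.
So house 2 gets poppy for flower.
So house 1 gets convertible for vehicle.
House 4's vehicle must be truck (nothing else left).
So: house 1 = gardening/peony/convertible, house 2 = chess/poppy/coupe, house 3 = reading/rose/scooter, house 4 = cooking/sunflower/truck.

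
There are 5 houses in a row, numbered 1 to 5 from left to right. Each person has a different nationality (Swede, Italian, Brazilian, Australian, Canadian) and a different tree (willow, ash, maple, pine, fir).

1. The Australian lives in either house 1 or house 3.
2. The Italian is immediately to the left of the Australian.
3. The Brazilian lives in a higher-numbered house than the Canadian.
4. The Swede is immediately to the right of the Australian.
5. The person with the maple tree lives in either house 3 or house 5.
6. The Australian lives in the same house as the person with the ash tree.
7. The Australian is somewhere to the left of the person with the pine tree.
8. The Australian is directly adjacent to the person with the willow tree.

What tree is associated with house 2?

willow

Clue 2: the Italian is in house 2.
Clue 2: the Australian is in house 3.
Clue 4 places the Swede in house 4.
From clue 6, the person with the ash tree must be in house 3.
The only nationality still possible for house 1 is Canadian.
So house 5 gets Brazilian for nationality.
House 1's tree must be fir (nothing else left).
House 2's tree must be willow (nothing else left).
The only tree still possible for house 4 is pine.
House 5's tree must be maple (nothing else left).
So: house 1 = Canadian/fir, house 2 = Italian/willow, house 3 = Australian/ash, house 4 = Swede/pine, house 5 = Brazilian/maple.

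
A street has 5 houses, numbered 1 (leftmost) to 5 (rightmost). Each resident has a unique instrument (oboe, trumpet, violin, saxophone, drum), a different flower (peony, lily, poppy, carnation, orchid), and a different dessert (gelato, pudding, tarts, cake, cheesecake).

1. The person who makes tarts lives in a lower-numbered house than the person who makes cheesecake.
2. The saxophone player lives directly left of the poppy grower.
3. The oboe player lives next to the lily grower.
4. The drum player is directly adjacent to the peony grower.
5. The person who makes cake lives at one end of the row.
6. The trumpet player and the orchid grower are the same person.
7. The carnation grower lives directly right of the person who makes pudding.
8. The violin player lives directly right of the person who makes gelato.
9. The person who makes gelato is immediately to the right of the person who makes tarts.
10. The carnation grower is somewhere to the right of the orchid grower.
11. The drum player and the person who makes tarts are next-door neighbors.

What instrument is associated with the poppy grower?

The person who makes cake is narrowed to house 1 or 5; consider each.
Placing it in house 5 leads to a contradiction, so it's in house 1.
House 5's dessert must be cheesecake (nothing else left).
The violin player is narrowed to house 4 or 5; consider each.
Placing it in house 5 leads to a contradiction, so it's in house 4.
From clue 8, the person who makes gelato must be in house 3.
Clue 9: the person who makes tarts is in house 2.
That leaves oboe as the instrument for house 5.
The only dessert still possible for house 4 is pudding.
By clue 3, the lily grower is in house 4.
The carnation grower is in house 5 (clue 7).
The only flower still possible for house 1 is orchid.
House 3's flower must be poppy (nothing else left).
Clue 2 places the saxophone player in house 2.
Clue 6 places the trumpet player in house 1.
House 3's instrument must be drum (nothing else left).
So house 2 gets peony for flower.
So: house 1 = trumpet/orchid/cake, house 2 = saxophone/peony/tarts, house 3 = drum/poppy/gelato, house 4 = violin/lily/pudding, house 5 = oboe/carnation/cheesecake.

drum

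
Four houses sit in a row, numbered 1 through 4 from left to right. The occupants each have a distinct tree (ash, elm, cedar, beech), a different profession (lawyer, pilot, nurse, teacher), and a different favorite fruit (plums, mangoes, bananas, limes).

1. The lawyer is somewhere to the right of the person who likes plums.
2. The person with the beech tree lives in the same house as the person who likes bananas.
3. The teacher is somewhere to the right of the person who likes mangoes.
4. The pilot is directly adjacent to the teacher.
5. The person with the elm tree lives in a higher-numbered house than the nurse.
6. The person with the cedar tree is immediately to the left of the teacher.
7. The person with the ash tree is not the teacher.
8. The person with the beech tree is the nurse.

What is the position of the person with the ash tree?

House 4's favorite fruit must be limes (nothing else left).
The person with the beech tree is narrowed to house 1 or 2 or 3; consider each.
Placing it in house 2 and house 3 leads to a contradiction, so it's in house 1.
The person who likes bananas is in house 1 (clue 2).
The nurse is in house 1 (clue 8).
That leaves pilot as the profession for house 2.
Clue 4: the teacher is in house 3.
The person with the cedar tree is in house 2 (clue 6).
The only tree still possible for house 3 is elm.
The only tree still possible for house 4 is ash.
So house 4 gets lawyer for profession.
Clue 3: the person who likes mangoes is in house 2.
House 3 favorite fruit: only plums fits.
So: house 1 = beech/nurse/bananas, house 2 = cedar/pilot/mangoes, house 3 = elm/teacher/plums, house 4 = ash/lawyer/limes.

4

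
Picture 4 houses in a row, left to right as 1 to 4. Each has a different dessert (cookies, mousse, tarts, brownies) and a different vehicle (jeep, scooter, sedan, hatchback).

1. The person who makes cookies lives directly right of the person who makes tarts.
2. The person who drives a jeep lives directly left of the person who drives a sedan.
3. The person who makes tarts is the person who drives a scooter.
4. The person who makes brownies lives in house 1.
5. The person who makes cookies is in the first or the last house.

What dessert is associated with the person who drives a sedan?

By clue 4, the person who makes brownies is in house 1.
Clue 5 places the person who makes cookies in house 4.
From clue 1, the person who makes tarts must be in house 3.
By clue 3, the person who drives a scooter is in house 3.
House 2 dessert: only mousse fits.
The person who drives a jeep is in house 1 (clue 2).
Clue 2 places the person who drives a sedan in house 2.
House 4 vehicle: only hatchback fits.
So: house 1 = brownies/jeep, house 2 = mousse/sedan, house 3 = tarts/scooter, house 4 = cookies/hatchback.

mousse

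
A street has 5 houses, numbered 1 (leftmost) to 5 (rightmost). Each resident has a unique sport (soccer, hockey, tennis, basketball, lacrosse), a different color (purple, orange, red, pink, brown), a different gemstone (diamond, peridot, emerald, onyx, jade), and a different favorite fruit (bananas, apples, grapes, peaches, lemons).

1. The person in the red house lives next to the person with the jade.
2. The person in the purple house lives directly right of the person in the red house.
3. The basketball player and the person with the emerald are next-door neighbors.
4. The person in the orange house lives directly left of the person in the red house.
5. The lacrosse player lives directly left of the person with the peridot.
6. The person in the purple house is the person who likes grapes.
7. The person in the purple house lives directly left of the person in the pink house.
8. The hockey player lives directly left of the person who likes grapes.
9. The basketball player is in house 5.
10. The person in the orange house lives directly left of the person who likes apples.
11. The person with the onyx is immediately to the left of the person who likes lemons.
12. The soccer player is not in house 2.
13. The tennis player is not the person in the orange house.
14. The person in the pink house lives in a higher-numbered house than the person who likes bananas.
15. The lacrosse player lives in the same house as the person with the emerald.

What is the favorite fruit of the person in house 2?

apples

The basketball player is in house 5 (clue 9).
Clue 3 places the person with the emerald in house 4.
Clue 15: the lacrosse player is in house 4.
By clue 5, the person with the peridot is in house 5.
The only favorite fruit still possible for house 5 is peaches.
The only favorite fruit still possible for house 1 is bananas.
The hockey player is narrowed to house 2 or 3; consider each.
Placing it in house 3 leads to a contradiction, so it's in house 2.
From clue 8, the person who likes grapes must be in house 3.
The only favorite fruit still possible for house 4 is lemons.
The person in the purple house is in house 3 (clue 6).
By clue 7, the person in the pink house is in house 4.
From clue 10, the person in the orange house must be in house 1.
By clue 11, the person with the onyx is in house 3.
Clue 13: the tennis player is in house 3.
The only sport still possible for house 1 is soccer.
So house 2 gets red for color.
The only color still possible for house 5 is brown.
House 2 favorite fruit: only apples fits.
By clue 1, the person with the jade is in house 1.
So house 2 gets diamond for gemstone.
So: house 1 = soccer/orange/jade/bananas, house 2 = hockey/red/diamond/apples, house 3 = tennis/purple/onyx/grapes, house 4 = lacrosse/pink/emerald/lemons, house 5 = basketball/brown/peridot/peaches.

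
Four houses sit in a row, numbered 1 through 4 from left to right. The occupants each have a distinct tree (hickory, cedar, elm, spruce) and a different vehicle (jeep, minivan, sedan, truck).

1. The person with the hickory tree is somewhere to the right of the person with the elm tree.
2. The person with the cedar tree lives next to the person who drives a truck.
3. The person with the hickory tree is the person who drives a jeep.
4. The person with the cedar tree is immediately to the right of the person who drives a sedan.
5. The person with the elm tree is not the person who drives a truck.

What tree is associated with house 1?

elm

The person with the cedar tree is narrowed to house 2 or 3 or 4; consider each.
Placing it in house 3 and house 4 leads to a contradiction, so it's in house 2.
Clue 4 places the person who drives a sedan in house 1.
House 3 vehicle: only truck fits.
The person with the hickory tree is in house 4 (clue 3).
By clue 3, the person who drives a jeep is in house 4.
Clue 5: the person with the elm tree is in house 1.
House 3's tree must be spruce (nothing else left).
House 2's vehicle must be minivan (nothing else left).
So: house 1 = elm/sedan, house 2 = cedar/minivan, house 3 = spruce/truck, house 4 = hickory/jeep.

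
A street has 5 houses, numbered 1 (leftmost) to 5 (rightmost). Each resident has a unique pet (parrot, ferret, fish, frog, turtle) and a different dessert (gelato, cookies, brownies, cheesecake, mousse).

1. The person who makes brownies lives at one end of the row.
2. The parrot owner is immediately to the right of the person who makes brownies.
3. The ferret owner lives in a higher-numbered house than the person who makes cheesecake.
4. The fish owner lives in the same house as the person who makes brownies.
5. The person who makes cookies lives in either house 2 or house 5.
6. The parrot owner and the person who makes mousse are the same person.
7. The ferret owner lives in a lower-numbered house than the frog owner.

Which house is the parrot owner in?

From clue 2, the parrot owner must be in house 2.
Clue 2 places the person who makes brownies in house 1.
By clue 4, the fish owner is in house 1.
Clue 6: the person who makes mousse is in house 2.
From clue 3, the ferret owner must be in house 4.
Clue 3 places the person who makes cheesecake in house 3.
Clue 7 places the frog owner in house 5.
House 3 pet: only turtle fits.
So house 4 gets gelato for dessert.
House 5's dessert must be cookies (nothing else left).
So: house 1 = fish/brownies, house 2 = parrot/mousse, house 3 = turtle/cheesecake, house 4 = ferret/gelato, house 5 = frog/cookies.

2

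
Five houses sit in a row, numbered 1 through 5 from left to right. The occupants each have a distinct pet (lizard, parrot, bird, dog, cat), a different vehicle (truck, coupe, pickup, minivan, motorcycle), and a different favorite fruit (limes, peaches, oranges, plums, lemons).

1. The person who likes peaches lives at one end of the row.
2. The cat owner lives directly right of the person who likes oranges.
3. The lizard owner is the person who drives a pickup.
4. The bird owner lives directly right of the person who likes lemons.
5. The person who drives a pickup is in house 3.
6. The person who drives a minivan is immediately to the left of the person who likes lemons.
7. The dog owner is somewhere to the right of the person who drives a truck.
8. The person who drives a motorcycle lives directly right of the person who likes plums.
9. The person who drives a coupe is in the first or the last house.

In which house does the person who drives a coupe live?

Clue 5: the person who drives a pickup is in house 3.
From clue 3, the lizard owner must be in house 3.
So house 1 gets parrot for pet.
Clue 4: the bird owner is in house 4.
From clue 4, the person who likes lemons must be in house 3.
Clue 6 places the person who drives a minivan in house 2.
House 2 favorite fruit: only limes fits.
That leaves peaches as the favorite fruit for house 5.
Clue 8 places the person who drives a motorcycle in house 5.
The person who likes plums is in house 4 (clue 8).
The only vehicle still possible for house 4 is truck.
That leaves oranges as the favorite fruit for house 1.
Clue 2: the cat owner is in house 2.
Clue 7: the dog owner is in house 5.
House 1 vehicle: only coupe fits.
So: house 1 = parrot/coupe/oranges, house 2 = cat/minivan/limes, house 3 = lizard/pickup/lemons, house 4 = bird/truck/plums, house 5 = dog/motorcycle/peaches.

1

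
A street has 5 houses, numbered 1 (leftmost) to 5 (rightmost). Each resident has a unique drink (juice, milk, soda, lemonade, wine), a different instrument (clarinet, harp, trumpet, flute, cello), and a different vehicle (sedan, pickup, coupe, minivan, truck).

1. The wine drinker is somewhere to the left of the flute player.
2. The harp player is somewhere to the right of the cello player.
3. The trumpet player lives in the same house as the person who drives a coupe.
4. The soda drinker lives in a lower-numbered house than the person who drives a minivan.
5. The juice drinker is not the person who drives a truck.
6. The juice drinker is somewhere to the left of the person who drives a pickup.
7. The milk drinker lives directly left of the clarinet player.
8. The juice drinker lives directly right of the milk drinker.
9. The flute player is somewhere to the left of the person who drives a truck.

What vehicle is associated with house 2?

That leaves lemonade as the drink for house 5.
The juice drinker is narrowed to house 2 or 3 or 4; consider each.
Placing it in house 2 and house 3 leads to a contradiction, so it's in house 4.
By clue 6, the person who drives a pickup is in house 5.
From clue 8, the milk drinker must be in house 3.
That leaves truck as the vehicle for house 3.
From clue 7, the clarinet player must be in house 4.
By clue 9, the flute player is in house 2.
So house 5 gets harp for instrument.
The wine drinker is in house 1 (clue 1).
From clue 3, the person who drives a coupe must be in house 1.
So house 2 gets soda for drink.
House 1 instrument: only trumpet fits.
So house 3 gets cello for instrument.
Clue 4 places the person who drives a minivan in house 4.
House 2 vehicle: only sedan fits.
So: house 1 = wine/trumpet/coupe, house 2 = soda/flute/sedan, house 3 = milk/cello/truck, house 4 = juice/clarinet/minivan, house 5 = lemonade/harp/pickup.

sedan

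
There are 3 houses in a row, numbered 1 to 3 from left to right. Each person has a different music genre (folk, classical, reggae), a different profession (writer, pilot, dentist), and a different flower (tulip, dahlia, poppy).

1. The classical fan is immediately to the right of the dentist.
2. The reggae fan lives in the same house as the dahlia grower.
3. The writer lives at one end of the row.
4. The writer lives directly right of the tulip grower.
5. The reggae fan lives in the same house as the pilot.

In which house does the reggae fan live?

1

The writer is in house 3 (clue 4).
Clue 4 places the tulip grower in house 2.
The reggae fan is in house 1 (clue 5).
Clue 5: the pilot is in house 1.
House 2 profession: only dentist fits.
The classical fan is in house 3 (clue 1).
From clue 2, the dahlia grower must be in house 1.
House 2's music genre must be folk (nothing else left).
The only flower still possible for house 3 is poppy.
So: house 1 = reggae/pilot/dahlia, house 2 = folk/dentist/tulip, house 3 = classical/writer/poppy.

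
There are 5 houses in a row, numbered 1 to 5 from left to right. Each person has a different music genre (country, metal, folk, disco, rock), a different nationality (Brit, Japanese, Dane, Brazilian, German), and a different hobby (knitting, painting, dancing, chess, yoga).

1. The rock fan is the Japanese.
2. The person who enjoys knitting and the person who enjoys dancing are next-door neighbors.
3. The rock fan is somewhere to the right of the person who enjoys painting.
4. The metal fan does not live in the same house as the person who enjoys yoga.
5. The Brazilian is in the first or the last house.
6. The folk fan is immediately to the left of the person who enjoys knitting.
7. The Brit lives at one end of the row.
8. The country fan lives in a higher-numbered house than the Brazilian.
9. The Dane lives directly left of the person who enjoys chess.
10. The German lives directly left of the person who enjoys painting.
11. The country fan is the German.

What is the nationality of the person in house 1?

Brazilian

The Brazilian is in house 1 (clue 8).
House 5's nationality must be Brit (nothing else left).
Clue 3: the rock fan is in house 4.
Clue 3 places the person who enjoys painting in house 3.
From clue 10, the German must be in house 2.
The country fan is in house 2 (clue 11).
Clue 1: the Japanese is in house 4.
That leaves Dane as the nationality for house 3.
Clue 9: the person who enjoys chess is in house 4.
The person who enjoys dancing is in house 1 (clue 2).
By clue 6, the folk fan is in house 1.
House 2 hobby: only knitting fits.
That leaves yoga as the hobby for house 5.
Clue 4 places the metal fan in house 3.
That leaves disco as the music genre for house 5.
So: house 1 = folk/Brazilian/dancing, house 2 = country/German/knitting, house 3 = metal/Dane/painting, house 4 = rock/Japanese/chess, house 5 = disco/Brit/yoga.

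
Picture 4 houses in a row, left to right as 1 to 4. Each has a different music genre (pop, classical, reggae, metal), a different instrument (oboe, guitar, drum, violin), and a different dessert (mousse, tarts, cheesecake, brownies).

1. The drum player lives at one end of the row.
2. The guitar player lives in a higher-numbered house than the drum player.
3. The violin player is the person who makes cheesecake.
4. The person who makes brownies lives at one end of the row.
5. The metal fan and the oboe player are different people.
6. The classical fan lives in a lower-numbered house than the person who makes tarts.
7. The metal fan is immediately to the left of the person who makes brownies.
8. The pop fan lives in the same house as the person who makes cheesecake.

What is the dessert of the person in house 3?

tarts

Clue 2 places the drum player in house 1.
Clue 7: the metal fan is in house 3.
Clue 7 places the person who makes brownies in house 4.
Clue 8: the pop fan is in house 2.
Clue 8 places the person who makes cheesecake in house 2.
So house 1 gets classical for music genre.
So house 4 gets reggae for music genre.
That leaves mousse as the dessert for house 1.
House 3 dessert: only tarts fits.
The violin player is in house 2 (clue 3).
House 3's instrument must be guitar (nothing else left).
So house 4 gets oboe for instrument.
So: house 1 = classical/drum/mousse, house 2 = pop/violin/cheesecake, house 3 = metal/guitar/tarts, house 4 = reggae/oboe/brownies.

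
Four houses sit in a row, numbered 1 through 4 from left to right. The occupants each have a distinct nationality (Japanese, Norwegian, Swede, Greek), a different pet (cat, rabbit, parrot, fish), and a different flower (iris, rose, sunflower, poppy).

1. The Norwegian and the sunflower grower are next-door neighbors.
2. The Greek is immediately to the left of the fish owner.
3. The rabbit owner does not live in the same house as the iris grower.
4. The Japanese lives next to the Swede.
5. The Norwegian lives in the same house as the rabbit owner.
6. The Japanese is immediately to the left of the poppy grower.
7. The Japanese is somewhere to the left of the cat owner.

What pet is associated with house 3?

The Greek is narrowed to house 1 or 2 or 3; consider each.
Placing it in house 1 and house 3 leads to a contradiction, so it's in house 2.
The fish owner is in house 3 (clue 2).
By clue 4, the Japanese is in house 3.
From clue 4, the Swede must be in house 4.
By clue 6, the poppy grower is in house 4.
Clue 7 places the cat owner in house 4.
That leaves Norwegian as the nationality for house 1.
The only pet still possible for house 1 is rabbit.
So house 2 gets parrot for pet.
From clue 1, the sunflower grower must be in house 2.
House 1's flower must be rose (nothing else left).
That leaves iris as the flower for house 3.
So: house 1 = Norwegian/rabbit/rose, house 2 = Greek/parrot/sunflower, house 3 = Japanese/fish/iris, house 4 = Swede/cat/poppy.

fish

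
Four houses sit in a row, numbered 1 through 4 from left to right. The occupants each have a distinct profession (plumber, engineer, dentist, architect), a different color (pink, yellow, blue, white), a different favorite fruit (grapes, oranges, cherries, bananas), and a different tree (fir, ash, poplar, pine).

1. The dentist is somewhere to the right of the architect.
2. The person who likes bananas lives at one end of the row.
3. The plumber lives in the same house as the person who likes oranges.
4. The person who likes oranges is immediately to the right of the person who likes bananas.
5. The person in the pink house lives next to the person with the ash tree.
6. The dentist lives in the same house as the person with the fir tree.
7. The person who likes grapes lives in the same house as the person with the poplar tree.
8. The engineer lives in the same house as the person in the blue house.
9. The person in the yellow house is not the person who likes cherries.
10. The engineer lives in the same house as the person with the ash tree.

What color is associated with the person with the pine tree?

pink

From clue 4, the person who likes oranges must be in house 2.
The person who likes bananas is in house 1 (clue 4).
By clue 3, the plumber is in house 2.
The only tree still possible for house 2 is pine.
House 1 tree: only ash fits.
By clue 5, the person in the pink house is in house 2.
The engineer is in house 1 (clue 10).
So house 3 gets architect for profession.
House 4 profession: only dentist fits.
By clue 6, the person with the fir tree is in house 4.
Clue 8 places the person in the blue house in house 1.
That leaves poplar as the tree for house 3.
The person who likes grapes is in house 3 (clue 7).
So house 4 gets cherries for favorite fruit.
By clue 9, the person in the yellow house is in house 3.
The only color still possible for house 4 is white.
So: house 1 = engineer/blue/bananas/ash, house 2 = plumber/pink/oranges/pine, house 3 = architect/yellow/grapes/poplar, house 4 = dentist/white/cherries/fir.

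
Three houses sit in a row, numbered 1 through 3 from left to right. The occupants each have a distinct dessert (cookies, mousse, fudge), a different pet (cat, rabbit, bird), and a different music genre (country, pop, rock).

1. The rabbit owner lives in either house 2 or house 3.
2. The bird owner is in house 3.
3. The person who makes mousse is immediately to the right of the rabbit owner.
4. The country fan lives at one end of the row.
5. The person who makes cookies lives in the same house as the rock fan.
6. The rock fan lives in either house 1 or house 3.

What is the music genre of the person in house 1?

rock

The bird owner is in house 3 (clue 2).
By clue 3, the person who makes mousse is in house 3.
From clue 3, the rabbit owner must be in house 2.
The only pet still possible for house 1 is cat.
That leaves pop as the music genre for house 2.
Clue 5 places the person who makes cookies in house 1.
From clue 5, the rock fan must be in house 1.
So house 2 gets fudge for dessert.
House 3's music genre must be country (nothing else left).
So: house 1 = cookies/cat/rock, house 2 = fudge/rabbit/pop, house 3 = mousse/bird/country.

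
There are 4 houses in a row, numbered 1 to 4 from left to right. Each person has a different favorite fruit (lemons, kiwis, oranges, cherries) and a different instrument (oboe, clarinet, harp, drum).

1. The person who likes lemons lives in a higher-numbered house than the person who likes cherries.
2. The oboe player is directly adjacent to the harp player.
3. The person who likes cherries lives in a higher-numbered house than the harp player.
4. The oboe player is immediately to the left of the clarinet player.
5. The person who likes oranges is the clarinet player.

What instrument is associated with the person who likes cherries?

oboe

So house 1 gets kiwis for favorite fruit.
The person who likes cherries is narrowed to house 2 or 3; consider each.
Placing it in house 3 leads to a contradiction, so it's in house 2.
The harp player is in house 1 (clue 3).
Clue 2 places the oboe player in house 2.
By clue 4, the clarinet player is in house 3.
Clue 5 places the person who likes oranges in house 3.
House 4's favorite fruit must be lemons (nothing else left).
House 4's instrument must be drum (nothing else left).
So: house 1 = kiwis/harp, house 2 = cherries/oboe, house 3 = oranges/clarinet, house 4 = lemons/drum.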